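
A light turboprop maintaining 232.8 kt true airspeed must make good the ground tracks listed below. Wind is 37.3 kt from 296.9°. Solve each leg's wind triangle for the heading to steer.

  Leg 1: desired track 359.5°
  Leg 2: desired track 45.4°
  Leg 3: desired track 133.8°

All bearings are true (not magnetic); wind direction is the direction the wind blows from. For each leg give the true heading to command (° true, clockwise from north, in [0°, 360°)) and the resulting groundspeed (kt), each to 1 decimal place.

Leg 1: heading=351.3°, groundspeed=213.3 kt
Leg 2: heading=36.7°, groundspeed=241.9 kt
Leg 3: heading=136.5°, groundspeed=268.2 kt

Leg 1: desired track 359.5°; wind correction -8.2° → command heading 351.3°, groundspeed 213.3 kt
Leg 2: desired track 45.4°; wind correction -8.7° → command heading 36.7°, groundspeed 241.9 kt
Leg 3: desired track 133.8°; wind correction +2.7° → command heading 136.5°, groundspeed 268.2 kt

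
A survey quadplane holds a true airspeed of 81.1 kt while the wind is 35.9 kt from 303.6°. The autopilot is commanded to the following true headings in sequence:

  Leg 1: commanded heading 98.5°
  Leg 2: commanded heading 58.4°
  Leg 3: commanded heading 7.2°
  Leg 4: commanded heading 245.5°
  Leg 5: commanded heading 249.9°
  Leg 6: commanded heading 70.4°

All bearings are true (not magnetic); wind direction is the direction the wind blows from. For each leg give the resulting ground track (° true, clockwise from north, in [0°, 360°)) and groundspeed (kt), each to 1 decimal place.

Leg 1: track=106.1°, groundspeed=114.6 kt
Leg 2: track=77.1°, groundspeed=101.5 kt
Leg 3: track=33.5°, groundspeed=72.6 kt
Leg 4: track=219.4°, groundspeed=69.2 kt
Leg 5: track=224.1°, groundspeed=66.5 kt
Leg 6: track=86.1°, groundspeed=106.6 kt

Leg 1: heading 98.5°; drift +7.6° → track 106.1°, groundspeed 114.6 kt
Leg 2: heading 58.4°; drift +18.7° → track 77.1°, groundspeed 101.5 kt
Leg 3: heading 7.2°; drift +26.3° → track 33.5°, groundspeed 72.6 kt
Leg 4: heading 245.5°; drift -26.1° → track 219.4°, groundspeed 69.2 kt
Leg 5: heading 249.9°; drift -25.8° → track 224.1°, groundspeed 66.5 kt
Leg 6: heading 70.4°; drift +15.7° → track 86.1°, groundspeed 106.6 kt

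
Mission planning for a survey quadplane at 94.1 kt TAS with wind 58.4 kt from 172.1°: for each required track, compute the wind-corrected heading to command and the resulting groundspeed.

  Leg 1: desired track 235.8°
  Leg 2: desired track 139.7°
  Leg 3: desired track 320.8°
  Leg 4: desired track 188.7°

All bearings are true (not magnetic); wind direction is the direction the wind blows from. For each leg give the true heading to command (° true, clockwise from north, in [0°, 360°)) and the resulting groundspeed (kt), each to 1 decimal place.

Leg 1: desired track 235.8°; wind correction -33.8° → command heading 202.0°, groundspeed 52.3 kt
Leg 2: desired track 139.7°; wind correction +19.4° → command heading 159.1°, groundspeed 39.4 kt
Leg 3: desired track 320.8°; wind correction -18.8° → command heading 302.0°, groundspeed 139.0 kt
Leg 4: desired track 188.7°; wind correction -10.2° → command heading 178.5°, groundspeed 36.6 kt

Leg 1: heading=202.0°, groundspeed=52.3 kt
Leg 2: heading=159.1°, groundspeed=39.4 kt
Leg 3: heading=302.0°, groundspeed=139.0 kt
Leg 4: heading=178.5°, groundspeed=36.6 kt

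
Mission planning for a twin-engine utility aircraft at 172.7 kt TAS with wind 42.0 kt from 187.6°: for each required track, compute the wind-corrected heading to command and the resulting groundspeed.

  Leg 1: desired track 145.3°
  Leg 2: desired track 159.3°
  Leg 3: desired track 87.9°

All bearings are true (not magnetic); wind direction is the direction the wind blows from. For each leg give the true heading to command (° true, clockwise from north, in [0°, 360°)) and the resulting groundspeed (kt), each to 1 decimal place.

Leg 1: heading=154.7°, groundspeed=139.3 kt
Leg 2: heading=165.9°, groundspeed=134.6 kt
Leg 3: heading=101.8°, groundspeed=174.7 kt

Leg 1: desired track 145.3°; wind correction +9.4° → command heading 154.7°, groundspeed 139.3 kt
Leg 2: desired track 159.3°; wind correction +6.6° → command heading 165.9°, groundspeed 134.6 kt
Leg 3: desired track 87.9°; wind correction +13.9° → command heading 101.8°, groundspeed 174.7 kt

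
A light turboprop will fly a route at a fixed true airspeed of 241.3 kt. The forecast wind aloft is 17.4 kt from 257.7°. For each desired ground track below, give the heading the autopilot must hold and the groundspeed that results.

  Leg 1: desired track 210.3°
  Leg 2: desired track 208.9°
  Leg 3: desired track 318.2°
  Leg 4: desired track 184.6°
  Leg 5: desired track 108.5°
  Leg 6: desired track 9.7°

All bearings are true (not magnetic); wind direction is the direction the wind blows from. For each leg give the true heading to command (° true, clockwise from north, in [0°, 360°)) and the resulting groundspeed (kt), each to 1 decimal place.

Leg 1: heading=213.3°, groundspeed=229.2 kt
Leg 2: heading=212.0°, groundspeed=229.5 kt
Leg 3: heading=314.6°, groundspeed=232.3 kt
Leg 4: heading=188.6°, groundspeed=235.7 kt
Leg 5: heading=110.6°, groundspeed=256.1 kt
Leg 6: heading=5.9°, groundspeed=247.3 kt

Leg 1: desired track 210.3°; wind correction +3.0° → command heading 213.3°, groundspeed 229.2 kt
Leg 2: desired track 208.9°; wind correction +3.1° → command heading 212.0°, groundspeed 229.5 kt
Leg 3: desired track 318.2°; wind correction -3.6° → command heading 314.6°, groundspeed 232.3 kt
Leg 4: desired track 184.6°; wind correction +4.0° → command heading 188.6°, groundspeed 235.7 kt
Leg 5: desired track 108.5°; wind correction +2.1° → command heading 110.6°, groundspeed 256.1 kt
Leg 6: desired track 9.7°; wind correction -3.8° → command heading 5.9°, groundspeed 247.3 kt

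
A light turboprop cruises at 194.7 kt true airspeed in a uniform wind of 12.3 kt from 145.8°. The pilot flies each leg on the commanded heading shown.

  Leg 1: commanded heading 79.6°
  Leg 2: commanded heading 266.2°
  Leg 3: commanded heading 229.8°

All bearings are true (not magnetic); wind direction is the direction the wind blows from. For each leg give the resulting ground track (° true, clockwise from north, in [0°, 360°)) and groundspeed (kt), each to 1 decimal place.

Leg 1: track=76.2°, groundspeed=190.1 kt
Leg 2: track=269.2°, groundspeed=201.2 kt
Leg 3: track=233.4°, groundspeed=193.8 kt

Leg 1: heading 79.6°; drift -3.4° → track 76.2°, groundspeed 190.1 kt
Leg 2: heading 266.2°; drift +3.0° → track 269.2°, groundspeed 201.2 kt
Leg 3: heading 229.8°; drift +3.6° → track 233.4°, groundspeed 193.8 kt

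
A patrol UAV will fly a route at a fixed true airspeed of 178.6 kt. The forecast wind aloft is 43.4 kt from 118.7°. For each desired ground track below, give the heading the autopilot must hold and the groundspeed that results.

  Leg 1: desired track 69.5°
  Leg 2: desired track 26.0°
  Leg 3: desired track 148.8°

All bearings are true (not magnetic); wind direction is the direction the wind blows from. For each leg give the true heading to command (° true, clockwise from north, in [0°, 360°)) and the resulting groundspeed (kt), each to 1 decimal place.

Leg 1: desired track 69.5°; wind correction +10.6° → command heading 80.1°, groundspeed 147.2 kt
Leg 2: desired track 26.0°; wind correction +14.0° → command heading 40.0°, groundspeed 175.3 kt
Leg 3: desired track 148.8°; wind correction -7.0° → command heading 141.8°, groundspeed 139.7 kt

Leg 1: heading=80.1°, groundspeed=147.2 kt
Leg 2: heading=40.0°, groundspeed=175.3 kt
Leg 3: heading=141.8°, groundspeed=139.7 kt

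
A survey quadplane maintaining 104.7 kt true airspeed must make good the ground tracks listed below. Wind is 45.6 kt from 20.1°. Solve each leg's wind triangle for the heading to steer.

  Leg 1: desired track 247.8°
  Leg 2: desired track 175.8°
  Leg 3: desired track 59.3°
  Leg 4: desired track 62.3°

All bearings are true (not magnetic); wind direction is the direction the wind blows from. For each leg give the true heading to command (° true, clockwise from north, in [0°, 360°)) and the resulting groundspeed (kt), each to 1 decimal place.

Leg 1: desired track 247.8°; wind correction +18.8° → command heading 266.6°, groundspeed 129.8 kt
Leg 2: desired track 175.8°; wind correction -10.3° → command heading 165.5°, groundspeed 144.6 kt
Leg 3: desired track 59.3°; wind correction -16.0° → command heading 43.3°, groundspeed 65.3 kt
Leg 4: desired track 62.3°; wind correction -17.0° → command heading 45.3°, groundspeed 66.3 kt

Leg 1: heading=266.6°, groundspeed=129.8 kt
Leg 2: heading=165.5°, groundspeed=144.6 kt
Leg 3: heading=43.3°, groundspeed=65.3 kt
Leg 4: heading=45.3°, groundspeed=66.3 kt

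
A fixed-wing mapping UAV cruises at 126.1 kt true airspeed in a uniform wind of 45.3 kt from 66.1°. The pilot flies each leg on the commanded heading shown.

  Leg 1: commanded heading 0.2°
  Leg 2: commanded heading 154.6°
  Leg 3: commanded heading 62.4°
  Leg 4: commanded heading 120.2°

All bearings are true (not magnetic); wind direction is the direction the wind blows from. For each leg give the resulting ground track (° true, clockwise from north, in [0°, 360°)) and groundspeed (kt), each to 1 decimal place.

Leg 1: heading 0.2°; drift -21.0° → track 339.2°, groundspeed 115.3 kt
Leg 2: heading 154.6°; drift +19.9° → track 174.5°, groundspeed 132.9 kt
Leg 3: heading 62.4°; drift -2.1° → track 60.3°, groundspeed 80.9 kt
Leg 4: heading 120.2°; drift +20.2° → track 140.4°, groundspeed 106.1 kt

Leg 1: track=339.2°, groundspeed=115.3 kt
Leg 2: track=174.5°, groundspeed=132.9 kt
Leg 3: track=60.3°, groundspeed=80.9 kt
Leg 4: track=140.4°, groundspeed=106.1 kt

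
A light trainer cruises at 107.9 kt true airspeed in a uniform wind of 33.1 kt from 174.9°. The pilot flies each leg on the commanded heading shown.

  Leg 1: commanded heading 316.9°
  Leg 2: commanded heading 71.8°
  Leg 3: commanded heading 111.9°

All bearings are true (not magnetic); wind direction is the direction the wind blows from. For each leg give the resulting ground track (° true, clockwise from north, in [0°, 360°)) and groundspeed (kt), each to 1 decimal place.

Leg 1: track=325.5°, groundspeed=135.5 kt
Leg 2: track=56.2°, groundspeed=119.8 kt
Leg 3: track=94.3°, groundspeed=97.4 kt

Leg 1: heading 316.9°; drift +8.6° → track 325.5°, groundspeed 135.5 kt
Leg 2: heading 71.8°; drift -15.6° → track 56.2°, groundspeed 119.8 kt
Leg 3: heading 111.9°; drift -17.6° → track 94.3°, groundspeed 97.4 kt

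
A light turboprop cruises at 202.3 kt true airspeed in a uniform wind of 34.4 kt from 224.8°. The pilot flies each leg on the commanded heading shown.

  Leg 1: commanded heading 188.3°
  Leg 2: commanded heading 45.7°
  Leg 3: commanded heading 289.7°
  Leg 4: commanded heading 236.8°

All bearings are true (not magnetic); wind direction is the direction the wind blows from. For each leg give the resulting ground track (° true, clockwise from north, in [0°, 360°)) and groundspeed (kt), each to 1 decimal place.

Leg 1: heading 188.3°; drift -6.7° → track 181.6°, groundspeed 175.8 kt
Leg 2: heading 45.7°; drift -0.1° → track 45.6°, groundspeed 236.7 kt
Leg 3: heading 289.7°; drift +9.4° → track 299.1°, groundspeed 190.3 kt
Leg 4: heading 236.8°; drift +2.4° → track 239.2°, groundspeed 168.8 kt

Leg 1: track=181.6°, groundspeed=175.8 kt
Leg 2: track=45.6°, groundspeed=236.7 kt
Leg 3: track=299.1°, groundspeed=190.3 kt
Leg 4: track=239.2°, groundspeed=168.8 kt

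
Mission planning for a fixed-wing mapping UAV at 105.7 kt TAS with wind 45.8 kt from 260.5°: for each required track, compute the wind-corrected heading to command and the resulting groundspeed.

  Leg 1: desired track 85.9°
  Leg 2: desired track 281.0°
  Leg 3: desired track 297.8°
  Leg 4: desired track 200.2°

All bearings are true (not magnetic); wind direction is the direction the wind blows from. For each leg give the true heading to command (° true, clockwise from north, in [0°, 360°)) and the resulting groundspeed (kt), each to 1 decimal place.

Leg 1: desired track 85.9°; wind correction +2.3° → command heading 88.2°, groundspeed 151.2 kt
Leg 2: desired track 281.0°; wind correction -8.7° → command heading 272.3°, groundspeed 61.6 kt
Leg 3: desired track 297.8°; wind correction -15.2° → command heading 282.6°, groundspeed 65.6 kt
Leg 4: desired track 200.2°; wind correction +22.1° → command heading 222.3°, groundspeed 75.2 kt

Leg 1: heading=88.2°, groundspeed=151.2 kt
Leg 2: heading=272.3°, groundspeed=61.6 kt
Leg 3: heading=282.6°, groundspeed=65.6 kt
Leg 4: heading=222.3°, groundspeed=75.2 kt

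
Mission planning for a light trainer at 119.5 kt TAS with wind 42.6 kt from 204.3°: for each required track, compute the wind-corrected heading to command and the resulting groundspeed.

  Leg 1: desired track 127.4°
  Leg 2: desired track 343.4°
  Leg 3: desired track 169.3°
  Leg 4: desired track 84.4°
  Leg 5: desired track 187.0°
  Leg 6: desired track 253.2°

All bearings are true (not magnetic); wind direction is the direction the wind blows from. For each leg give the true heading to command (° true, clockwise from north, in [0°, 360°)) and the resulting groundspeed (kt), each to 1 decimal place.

Leg 1: desired track 127.4°; wind correction +20.3° → command heading 147.7°, groundspeed 102.4 kt
Leg 2: desired track 343.4°; wind correction -13.5° → command heading 329.9°, groundspeed 148.4 kt
Leg 3: desired track 169.3°; wind correction +11.8° → command heading 181.1°, groundspeed 82.1 kt
Leg 4: desired track 84.4°; wind correction +18.0° → command heading 102.4°, groundspeed 134.9 kt
Leg 5: desired track 187.0°; wind correction +6.1° → command heading 193.1°, groundspeed 78.2 kt
Leg 6: desired track 253.2°; wind correction -15.6° → command heading 237.6°, groundspeed 87.1 kt

Leg 1: heading=147.7°, groundspeed=102.4 kt
Leg 2: heading=329.9°, groundspeed=148.4 kt
Leg 3: heading=181.1°, groundspeed=82.1 kt
Leg 4: heading=102.4°, groundspeed=134.9 kt
Leg 5: heading=193.1°, groundspeed=78.2 kt
Leg 6: heading=237.6°, groundspeed=87.1 kt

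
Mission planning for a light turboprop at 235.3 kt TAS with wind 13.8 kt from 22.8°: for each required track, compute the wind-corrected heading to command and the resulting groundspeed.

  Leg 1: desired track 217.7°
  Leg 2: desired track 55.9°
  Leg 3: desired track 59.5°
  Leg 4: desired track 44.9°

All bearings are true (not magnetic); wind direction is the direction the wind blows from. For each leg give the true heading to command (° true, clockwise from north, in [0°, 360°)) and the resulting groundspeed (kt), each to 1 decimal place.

Leg 1: heading=218.6°, groundspeed=248.6 kt
Leg 2: heading=54.1°, groundspeed=223.6 kt
Leg 3: heading=57.5°, groundspeed=224.1 kt
Leg 4: heading=43.6°, groundspeed=222.5 kt

Leg 1: desired track 217.7°; wind correction +0.9° → command heading 218.6°, groundspeed 248.6 kt
Leg 2: desired track 55.9°; wind correction -1.8° → command heading 54.1°, groundspeed 223.6 kt
Leg 3: desired track 59.5°; wind correction -2.0° → command heading 57.5°, groundspeed 224.1 kt
Leg 4: desired track 44.9°; wind correction -1.3° → command heading 43.6°, groundspeed 222.5 kt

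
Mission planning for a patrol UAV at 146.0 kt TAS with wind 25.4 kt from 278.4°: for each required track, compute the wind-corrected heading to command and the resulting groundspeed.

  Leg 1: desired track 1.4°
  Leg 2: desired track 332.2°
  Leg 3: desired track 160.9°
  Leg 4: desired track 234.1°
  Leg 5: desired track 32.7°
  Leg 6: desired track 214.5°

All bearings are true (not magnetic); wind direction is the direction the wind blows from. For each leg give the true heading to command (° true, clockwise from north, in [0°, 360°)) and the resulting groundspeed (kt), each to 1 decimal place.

Leg 1: heading=351.5°, groundspeed=140.7 kt
Leg 2: heading=324.1°, groundspeed=129.6 kt
Leg 3: heading=169.8°, groundspeed=156.0 kt
Leg 4: heading=241.1°, groundspeed=126.7 kt
Leg 5: heading=23.6°, groundspeed=154.6 kt
Leg 6: heading=223.5°, groundspeed=133.0 kt

Leg 1: desired track 1.4°; wind correction -9.9° → command heading 351.5°, groundspeed 140.7 kt
Leg 2: desired track 332.2°; wind correction -8.1° → command heading 324.1°, groundspeed 129.6 kt
Leg 3: desired track 160.9°; wind correction +8.9° → command heading 169.8°, groundspeed 156.0 kt
Leg 4: desired track 234.1°; wind correction +7.0° → command heading 241.1°, groundspeed 126.7 kt
Leg 5: desired track 32.7°; wind correction -9.1° → command heading 23.6°, groundspeed 154.6 kt
Leg 6: desired track 214.5°; wind correction +9.0° → command heading 223.5°, groundspeed 133.0 kt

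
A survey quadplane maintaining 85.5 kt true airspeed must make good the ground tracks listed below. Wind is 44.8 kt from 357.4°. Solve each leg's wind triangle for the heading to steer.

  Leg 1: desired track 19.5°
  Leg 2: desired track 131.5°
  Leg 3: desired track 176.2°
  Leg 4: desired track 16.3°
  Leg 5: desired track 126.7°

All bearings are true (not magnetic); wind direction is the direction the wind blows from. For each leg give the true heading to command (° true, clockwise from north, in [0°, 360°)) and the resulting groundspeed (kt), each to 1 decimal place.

Leg 1: desired track 19.5°; wind correction -11.4° → command heading 8.1°, groundspeed 42.3 kt
Leg 2: desired track 131.5°; wind correction -22.1° → command heading 109.4°, groundspeed 110.4 kt
Leg 3: desired track 176.2°; wind correction -0.6° → command heading 175.6°, groundspeed 130.3 kt
Leg 4: desired track 16.3°; wind correction -9.8° → command heading 6.5°, groundspeed 41.9 kt
Leg 5: desired track 126.7°; wind correction -23.9° → command heading 102.8°, groundspeed 106.5 kt

Leg 1: heading=8.1°, groundspeed=42.3 kt
Leg 2: heading=109.4°, groundspeed=110.4 kt
Leg 3: heading=175.6°, groundspeed=130.3 kt
Leg 4: heading=6.5°, groundspeed=41.9 kt
Leg 5: heading=102.8°, groundspeed=106.5 kt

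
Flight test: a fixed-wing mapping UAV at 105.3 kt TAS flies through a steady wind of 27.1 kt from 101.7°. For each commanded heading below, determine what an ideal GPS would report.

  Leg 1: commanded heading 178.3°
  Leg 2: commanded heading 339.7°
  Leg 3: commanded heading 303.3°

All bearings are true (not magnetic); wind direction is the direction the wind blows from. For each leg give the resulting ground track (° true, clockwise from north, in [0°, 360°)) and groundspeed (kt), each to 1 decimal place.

Leg 1: heading 178.3°; drift +14.9° → track 193.2°, groundspeed 102.5 kt
Leg 2: heading 339.7°; drift -10.9° → track 328.8°, groundspeed 121.8 kt
Leg 3: heading 303.3°; drift -4.4° → track 298.9°, groundspeed 130.9 kt

Leg 1: track=193.2°, groundspeed=102.5 kt
Leg 2: track=328.8°, groundspeed=121.8 kt
Leg 3: track=298.9°, groundspeed=130.9 kt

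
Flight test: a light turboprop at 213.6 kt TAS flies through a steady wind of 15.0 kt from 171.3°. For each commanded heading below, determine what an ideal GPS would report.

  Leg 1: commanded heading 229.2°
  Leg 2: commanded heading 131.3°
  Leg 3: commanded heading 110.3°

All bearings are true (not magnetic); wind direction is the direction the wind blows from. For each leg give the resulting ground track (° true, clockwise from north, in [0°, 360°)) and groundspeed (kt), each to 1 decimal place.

Leg 1: track=232.7°, groundspeed=206.0 kt
Leg 2: track=128.6°, groundspeed=202.3 kt
Leg 3: track=106.7°, groundspeed=206.7 kt

Leg 1: heading 229.2°; drift +3.5° → track 232.7°, groundspeed 206.0 kt
Leg 2: heading 131.3°; drift -2.7° → track 128.6°, groundspeed 202.3 kt
Leg 3: heading 110.3°; drift -3.6° → track 106.7°, groundspeed 206.7 kt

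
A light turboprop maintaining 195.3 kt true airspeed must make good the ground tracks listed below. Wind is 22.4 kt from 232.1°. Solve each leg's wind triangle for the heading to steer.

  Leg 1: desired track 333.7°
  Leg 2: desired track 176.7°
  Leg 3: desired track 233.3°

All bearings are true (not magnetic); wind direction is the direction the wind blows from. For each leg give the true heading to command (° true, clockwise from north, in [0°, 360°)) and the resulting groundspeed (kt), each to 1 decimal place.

Leg 1: heading=327.2°, groundspeed=198.6 kt
Leg 2: heading=182.1°, groundspeed=181.7 kt
Leg 3: heading=233.2°, groundspeed=172.9 kt

Leg 1: desired track 333.7°; wind correction -6.5° → command heading 327.2°, groundspeed 198.6 kt
Leg 2: desired track 176.7°; wind correction +5.4° → command heading 182.1°, groundspeed 181.7 kt
Leg 3: desired track 233.3°; wind correction -0.1° → command heading 233.2°, groundspeed 172.9 kt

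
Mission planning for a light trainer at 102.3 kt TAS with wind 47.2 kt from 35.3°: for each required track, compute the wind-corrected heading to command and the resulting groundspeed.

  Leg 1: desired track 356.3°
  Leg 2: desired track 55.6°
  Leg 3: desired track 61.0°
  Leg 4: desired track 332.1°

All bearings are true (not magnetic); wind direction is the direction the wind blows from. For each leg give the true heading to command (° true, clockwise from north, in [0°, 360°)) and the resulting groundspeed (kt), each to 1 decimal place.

Leg 1: desired track 356.3°; wind correction +16.9° → command heading 13.2°, groundspeed 61.2 kt
Leg 2: desired track 55.6°; wind correction -9.2° → command heading 46.4°, groundspeed 56.7 kt
Leg 3: desired track 61.0°; wind correction -11.5° → command heading 49.5°, groundspeed 57.7 kt
Leg 4: desired track 332.1°; wind correction +24.3° → command heading 356.4°, groundspeed 71.9 kt

Leg 1: heading=13.2°, groundspeed=61.2 kt
Leg 2: heading=46.4°, groundspeed=56.7 kt
Leg 3: heading=49.5°, groundspeed=57.7 kt
Leg 4: heading=356.4°, groundspeed=71.9 kt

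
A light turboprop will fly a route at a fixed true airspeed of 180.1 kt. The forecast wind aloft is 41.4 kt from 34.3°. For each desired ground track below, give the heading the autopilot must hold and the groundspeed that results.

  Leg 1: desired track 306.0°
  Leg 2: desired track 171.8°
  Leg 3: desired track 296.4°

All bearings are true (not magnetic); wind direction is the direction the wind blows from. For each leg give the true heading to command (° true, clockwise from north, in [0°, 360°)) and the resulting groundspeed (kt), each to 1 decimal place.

Leg 1: desired track 306.0°; wind correction +13.3° → command heading 319.3°, groundspeed 174.1 kt
Leg 2: desired track 171.8°; wind correction -8.9° → command heading 162.9°, groundspeed 208.4 kt
Leg 3: desired track 296.4°; wind correction +13.2° → command heading 309.6°, groundspeed 181.1 kt

Leg 1: heading=319.3°, groundspeed=174.1 kt
Leg 2: heading=162.9°, groundspeed=208.4 kt
Leg 3: heading=309.6°, groundspeed=181.1 kt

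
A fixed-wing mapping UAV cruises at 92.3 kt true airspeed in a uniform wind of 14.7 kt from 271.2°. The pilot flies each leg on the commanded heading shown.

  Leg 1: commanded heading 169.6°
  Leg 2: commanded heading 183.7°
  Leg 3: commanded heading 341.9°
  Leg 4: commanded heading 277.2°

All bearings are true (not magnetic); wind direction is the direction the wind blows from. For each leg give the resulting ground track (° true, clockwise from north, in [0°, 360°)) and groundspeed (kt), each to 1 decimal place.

Leg 1: heading 169.6°; drift -8.6° → track 161.0°, groundspeed 96.3 kt
Leg 2: heading 183.7°; drift -9.1° → track 174.6°, groundspeed 92.8 kt
Leg 3: heading 341.9°; drift +9.0° → track 350.9°, groundspeed 88.5 kt
Leg 4: heading 277.2°; drift +1.1° → track 278.3°, groundspeed 77.7 kt

Leg 1: track=161.0°, groundspeed=96.3 kt
Leg 2: track=174.6°, groundspeed=92.8 kt
Leg 3: track=350.9°, groundspeed=88.5 kt
Leg 4: track=278.3°, groundspeed=77.7 kt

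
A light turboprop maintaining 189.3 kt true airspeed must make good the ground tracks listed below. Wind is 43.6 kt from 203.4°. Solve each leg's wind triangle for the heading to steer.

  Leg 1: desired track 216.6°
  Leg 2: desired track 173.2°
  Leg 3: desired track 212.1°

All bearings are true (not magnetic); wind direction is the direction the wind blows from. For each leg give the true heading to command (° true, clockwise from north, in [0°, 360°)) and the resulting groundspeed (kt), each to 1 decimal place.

Leg 1: heading=213.6°, groundspeed=146.6 kt
Leg 2: heading=179.9°, groundspeed=150.3 kt
Leg 3: heading=210.1°, groundspeed=146.1 kt

Leg 1: desired track 216.6°; wind correction -3.0° → command heading 213.6°, groundspeed 146.6 kt
Leg 2: desired track 173.2°; wind correction +6.7° → command heading 179.9°, groundspeed 150.3 kt
Leg 3: desired track 212.1°; wind correction -2.0° → command heading 210.1°, groundspeed 146.1 kt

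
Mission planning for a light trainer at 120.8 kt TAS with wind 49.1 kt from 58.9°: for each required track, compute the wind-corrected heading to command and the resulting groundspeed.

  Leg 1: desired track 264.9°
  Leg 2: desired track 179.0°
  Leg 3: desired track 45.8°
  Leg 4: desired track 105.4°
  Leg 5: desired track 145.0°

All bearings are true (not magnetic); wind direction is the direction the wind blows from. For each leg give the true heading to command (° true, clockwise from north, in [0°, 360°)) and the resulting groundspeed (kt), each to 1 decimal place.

Leg 1: heading=275.2°, groundspeed=163.0 kt
Leg 2: heading=158.4°, groundspeed=137.7 kt
Leg 3: heading=51.1°, groundspeed=72.5 kt
Leg 4: heading=88.3°, groundspeed=81.6 kt
Leg 5: heading=121.1°, groundspeed=107.1 kt

Leg 1: desired track 264.9°; wind correction +10.3° → command heading 275.2°, groundspeed 163.0 kt
Leg 2: desired track 179.0°; wind correction -20.6° → command heading 158.4°, groundspeed 137.7 kt
Leg 3: desired track 45.8°; wind correction +5.3° → command heading 51.1°, groundspeed 72.5 kt
Leg 4: desired track 105.4°; wind correction -17.1° → command heading 88.3°, groundspeed 81.6 kt
Leg 5: desired track 145.0°; wind correction -23.9° → command heading 121.1°, groundspeed 107.1 kt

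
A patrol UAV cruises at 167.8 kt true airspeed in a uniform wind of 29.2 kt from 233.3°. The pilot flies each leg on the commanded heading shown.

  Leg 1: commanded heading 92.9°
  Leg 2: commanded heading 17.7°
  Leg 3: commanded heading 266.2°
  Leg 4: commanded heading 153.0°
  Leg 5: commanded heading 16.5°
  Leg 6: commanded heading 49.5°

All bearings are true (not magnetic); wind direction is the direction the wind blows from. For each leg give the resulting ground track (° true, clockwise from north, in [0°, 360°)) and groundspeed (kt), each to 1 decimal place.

Leg 1: heading 92.9°; drift -5.6° → track 87.3°, groundspeed 191.2 kt
Leg 2: heading 17.7°; drift +5.1° → track 22.8°, groundspeed 192.3 kt
Leg 3: heading 266.2°; drift +6.3° → track 272.5°, groundspeed 144.2 kt
Leg 4: heading 153.0°; drift -10.0° → track 143.0°, groundspeed 165.4 kt
Leg 5: heading 16.5°; drift +5.2° → track 21.7°, groundspeed 192.0 kt
Leg 6: heading 49.5°; drift +0.6° → track 50.1°, groundspeed 196.9 kt

Leg 1: track=87.3°, groundspeed=191.2 kt
Leg 2: track=22.8°, groundspeed=192.3 kt
Leg 3: track=272.5°, groundspeed=144.2 kt
Leg 4: track=143.0°, groundspeed=165.4 kt
Leg 5: track=21.7°, groundspeed=192.0 kt
Leg 6: track=50.1°, groundspeed=196.9 kt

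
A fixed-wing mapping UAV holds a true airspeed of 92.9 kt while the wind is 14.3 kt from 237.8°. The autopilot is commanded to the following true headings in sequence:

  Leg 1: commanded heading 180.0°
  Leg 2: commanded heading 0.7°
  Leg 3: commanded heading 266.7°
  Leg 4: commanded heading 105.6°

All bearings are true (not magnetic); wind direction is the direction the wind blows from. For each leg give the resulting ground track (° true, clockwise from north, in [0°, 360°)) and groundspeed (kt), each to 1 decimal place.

Leg 1: track=171.9°, groundspeed=86.1 kt
Leg 2: track=7.5°, groundspeed=101.4 kt
Leg 3: track=271.6°, groundspeed=80.7 kt
Leg 4: track=99.7°, groundspeed=103.1 kt

Leg 1: heading 180.0°; drift -8.1° → track 171.9°, groundspeed 86.1 kt
Leg 2: heading 0.7°; drift +6.8° → track 7.5°, groundspeed 101.4 kt
Leg 3: heading 266.7°; drift +4.9° → track 271.6°, groundspeed 80.7 kt
Leg 4: heading 105.6°; drift -5.9° → track 99.7°, groundspeed 103.1 kt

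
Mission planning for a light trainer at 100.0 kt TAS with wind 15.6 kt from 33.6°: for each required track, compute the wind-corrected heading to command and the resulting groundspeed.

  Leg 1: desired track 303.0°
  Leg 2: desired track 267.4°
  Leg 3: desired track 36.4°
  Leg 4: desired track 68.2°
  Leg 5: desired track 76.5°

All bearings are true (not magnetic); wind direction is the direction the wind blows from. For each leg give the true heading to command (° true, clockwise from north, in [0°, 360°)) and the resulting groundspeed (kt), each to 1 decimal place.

Leg 1: desired track 303.0°; wind correction +9.0° → command heading 312.0°, groundspeed 98.9 kt
Leg 2: desired track 267.4°; wind correction +7.2° → command heading 274.6°, groundspeed 108.4 kt
Leg 3: desired track 36.4°; wind correction -0.4° → command heading 36.0°, groundspeed 84.4 kt
Leg 4: desired track 68.2°; wind correction -5.1° → command heading 63.1°, groundspeed 86.8 kt
Leg 5: desired track 76.5°; wind correction -6.1° → command heading 70.4°, groundspeed 88.0 kt

Leg 1: heading=312.0°, groundspeed=98.9 kt
Leg 2: heading=274.6°, groundspeed=108.4 kt
Leg 3: heading=36.0°, groundspeed=84.4 kt
Leg 4: heading=63.1°, groundspeed=86.8 kt
Leg 5: heading=70.4°, groundspeed=88.0 kt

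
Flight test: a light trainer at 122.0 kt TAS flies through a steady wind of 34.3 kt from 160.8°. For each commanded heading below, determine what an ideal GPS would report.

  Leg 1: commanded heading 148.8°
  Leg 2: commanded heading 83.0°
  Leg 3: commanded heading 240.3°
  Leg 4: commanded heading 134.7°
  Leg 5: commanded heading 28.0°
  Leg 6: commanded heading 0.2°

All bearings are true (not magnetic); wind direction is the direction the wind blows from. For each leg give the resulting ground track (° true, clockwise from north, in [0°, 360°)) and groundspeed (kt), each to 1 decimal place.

Leg 1: heading 148.8°; drift -4.6° → track 144.2°, groundspeed 88.7 kt
Leg 2: heading 83.0°; drift -16.3° → track 66.7°, groundspeed 119.5 kt
Leg 3: heading 240.3°; drift +16.2° → track 256.5°, groundspeed 120.6 kt
Leg 4: heading 134.7°; drift -9.4° → track 125.3°, groundspeed 92.4 kt
Leg 5: heading 28.0°; drift -9.8° → track 18.2°, groundspeed 147.5 kt
Leg 6: heading 0.2°; drift -4.2° → track 356.0°, groundspeed 154.8 kt

Leg 1: track=144.2°, groundspeed=88.7 kt
Leg 2: track=66.7°, groundspeed=119.5 kt
Leg 3: track=256.5°, groundspeed=120.6 kt
Leg 4: track=125.3°, groundspeed=92.4 kt
Leg 5: track=18.2°, groundspeed=147.5 kt
Leg 6: track=356.0°, groundspeed=154.8 kt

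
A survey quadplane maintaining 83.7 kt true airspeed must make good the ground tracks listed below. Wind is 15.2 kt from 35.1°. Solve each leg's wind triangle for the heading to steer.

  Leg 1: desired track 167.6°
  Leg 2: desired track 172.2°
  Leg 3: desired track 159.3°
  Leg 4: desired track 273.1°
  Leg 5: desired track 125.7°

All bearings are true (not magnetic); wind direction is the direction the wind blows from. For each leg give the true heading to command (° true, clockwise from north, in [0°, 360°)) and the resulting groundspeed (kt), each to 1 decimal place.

Leg 1: heading=159.9°, groundspeed=93.2 kt
Leg 2: heading=165.1°, groundspeed=94.2 kt
Leg 3: heading=150.7°, groundspeed=91.3 kt
Leg 4: heading=282.0°, groundspeed=90.8 kt
Leg 5: heading=115.2°, groundspeed=82.5 kt

Leg 1: desired track 167.6°; wind correction -7.7° → command heading 159.9°, groundspeed 93.2 kt
Leg 2: desired track 172.2°; wind correction -7.1° → command heading 165.1°, groundspeed 94.2 kt
Leg 3: desired track 159.3°; wind correction -8.6° → command heading 150.7°, groundspeed 91.3 kt
Leg 4: desired track 273.1°; wind correction +8.9° → command heading 282.0°, groundspeed 90.8 kt
Leg 5: desired track 125.7°; wind correction -10.5° → command heading 115.2°, groundspeed 82.5 kt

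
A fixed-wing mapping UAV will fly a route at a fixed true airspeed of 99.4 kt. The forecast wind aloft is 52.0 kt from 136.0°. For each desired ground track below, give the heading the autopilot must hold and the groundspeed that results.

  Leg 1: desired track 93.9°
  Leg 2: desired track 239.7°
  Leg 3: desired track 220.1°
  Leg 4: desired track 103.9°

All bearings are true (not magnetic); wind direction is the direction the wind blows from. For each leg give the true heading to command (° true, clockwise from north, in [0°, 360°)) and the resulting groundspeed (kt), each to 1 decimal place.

Leg 1: desired track 93.9°; wind correction +20.5° → command heading 114.4°, groundspeed 54.5 kt
Leg 2: desired track 239.7°; wind correction -30.5° → command heading 209.2°, groundspeed 97.9 kt
Leg 3: desired track 220.1°; wind correction -31.4° → command heading 188.7°, groundspeed 79.5 kt
Leg 4: desired track 103.9°; wind correction +16.1° → command heading 120.0°, groundspeed 51.4 kt

Leg 1: heading=114.4°, groundspeed=54.5 kt
Leg 2: heading=209.2°, groundspeed=97.9 kt
Leg 3: heading=188.7°, groundspeed=79.5 kt
Leg 4: heading=120.0°, groundspeed=51.4 kt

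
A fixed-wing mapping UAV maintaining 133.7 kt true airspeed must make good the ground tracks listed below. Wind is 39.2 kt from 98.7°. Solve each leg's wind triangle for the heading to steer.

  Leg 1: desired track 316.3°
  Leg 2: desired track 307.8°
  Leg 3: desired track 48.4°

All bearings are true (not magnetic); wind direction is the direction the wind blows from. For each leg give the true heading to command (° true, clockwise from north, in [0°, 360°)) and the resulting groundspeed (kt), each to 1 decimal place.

Leg 1: desired track 316.3°; wind correction +10.3° → command heading 326.6°, groundspeed 162.6 kt
Leg 2: desired track 307.8°; wind correction +8.2° → command heading 316.0°, groundspeed 166.6 kt
Leg 3: desired track 48.4°; wind correction +13.0° → command heading 61.4°, groundspeed 105.2 kt

Leg 1: heading=326.6°, groundspeed=162.6 kt
Leg 2: heading=316.0°, groundspeed=166.6 kt
Leg 3: heading=61.4°, groundspeed=105.2 kt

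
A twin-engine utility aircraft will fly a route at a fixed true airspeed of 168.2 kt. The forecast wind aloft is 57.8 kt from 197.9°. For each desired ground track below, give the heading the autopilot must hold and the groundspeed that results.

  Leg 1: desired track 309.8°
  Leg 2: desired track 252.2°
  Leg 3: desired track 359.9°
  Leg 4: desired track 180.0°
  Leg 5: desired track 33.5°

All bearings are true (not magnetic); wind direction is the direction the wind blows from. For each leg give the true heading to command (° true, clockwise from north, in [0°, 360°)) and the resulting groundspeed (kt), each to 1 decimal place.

Leg 1: desired track 309.8°; wind correction -18.6° → command heading 291.2°, groundspeed 181.0 kt
Leg 2: desired track 252.2°; wind correction -16.2° → command heading 236.0°, groundspeed 127.8 kt
Leg 3: desired track 359.9°; wind correction -6.1° → command heading 353.8°, groundspeed 222.2 kt
Leg 4: desired track 180.0°; wind correction +6.1° → command heading 186.1°, groundspeed 112.3 kt
Leg 5: desired track 33.5°; wind correction +5.3° → command heading 38.8°, groundspeed 223.2 kt

Leg 1: heading=291.2°, groundspeed=181.0 kt
Leg 2: heading=236.0°, groundspeed=127.8 kt
Leg 3: heading=353.8°, groundspeed=222.2 kt
Leg 4: heading=186.1°, groundspeed=112.3 kt
Leg 5: heading=38.8°, groundspeed=223.2 kt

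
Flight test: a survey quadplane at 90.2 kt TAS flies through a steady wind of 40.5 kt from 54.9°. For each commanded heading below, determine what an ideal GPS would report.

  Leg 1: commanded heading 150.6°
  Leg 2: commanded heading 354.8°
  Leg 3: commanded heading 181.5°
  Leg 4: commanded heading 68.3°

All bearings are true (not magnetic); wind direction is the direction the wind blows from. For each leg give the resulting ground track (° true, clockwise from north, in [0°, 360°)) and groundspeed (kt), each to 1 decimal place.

Leg 1: heading 150.6°; drift +23.2° → track 173.8°, groundspeed 102.5 kt
Leg 2: heading 354.8°; drift -26.6° → track 328.2°, groundspeed 78.3 kt
Leg 3: heading 181.5°; drift +15.9° → track 197.4°, groundspeed 118.9 kt
Leg 4: heading 68.3°; drift +10.5° → track 78.8°, groundspeed 51.7 kt

Leg 1: track=173.8°, groundspeed=102.5 kt
Leg 2: track=328.2°, groundspeed=78.3 kt
Leg 3: track=197.4°, groundspeed=118.9 kt
Leg 4: track=78.8°, groundspeed=51.7 kt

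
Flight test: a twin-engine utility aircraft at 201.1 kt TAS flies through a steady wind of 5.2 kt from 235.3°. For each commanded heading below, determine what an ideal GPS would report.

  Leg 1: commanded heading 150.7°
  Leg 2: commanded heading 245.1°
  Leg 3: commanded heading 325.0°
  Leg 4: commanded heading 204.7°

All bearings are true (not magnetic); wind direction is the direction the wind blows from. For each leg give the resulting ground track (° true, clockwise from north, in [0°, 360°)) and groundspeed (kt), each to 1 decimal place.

Leg 1: track=149.2°, groundspeed=200.7 kt
Leg 2: track=245.4°, groundspeed=196.0 kt
Leg 3: track=326.5°, groundspeed=201.1 kt
Leg 4: track=203.9°, groundspeed=196.6 kt

Leg 1: heading 150.7°; drift -1.5° → track 149.2°, groundspeed 200.7 kt
Leg 2: heading 245.1°; drift +0.3° → track 245.4°, groundspeed 196.0 kt
Leg 3: heading 325.0°; drift +1.5° → track 326.5°, groundspeed 201.1 kt
Leg 4: heading 204.7°; drift -0.8° → track 203.9°, groundspeed 196.6 kt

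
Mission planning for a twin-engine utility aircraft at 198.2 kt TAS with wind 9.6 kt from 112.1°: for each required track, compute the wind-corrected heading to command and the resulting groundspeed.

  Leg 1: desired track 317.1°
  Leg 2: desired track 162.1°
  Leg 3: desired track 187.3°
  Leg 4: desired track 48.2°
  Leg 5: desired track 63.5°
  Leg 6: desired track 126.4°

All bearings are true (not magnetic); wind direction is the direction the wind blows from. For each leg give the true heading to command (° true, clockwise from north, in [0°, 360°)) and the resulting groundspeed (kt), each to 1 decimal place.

Leg 1: desired track 317.1°; wind correction +1.2° → command heading 318.3°, groundspeed 206.9 kt
Leg 2: desired track 162.1°; wind correction -2.1° → command heading 160.0°, groundspeed 191.9 kt
Leg 3: desired track 187.3°; wind correction -2.7° → command heading 184.6°, groundspeed 195.5 kt
Leg 4: desired track 48.2°; wind correction +2.5° → command heading 50.7°, groundspeed 193.8 kt
Leg 5: desired track 63.5°; wind correction +2.1° → command heading 65.6°, groundspeed 191.7 kt
Leg 6: desired track 126.4°; wind correction -0.7° → command heading 125.7°, groundspeed 188.9 kt

Leg 1: heading=318.3°, groundspeed=206.9 kt
Leg 2: heading=160.0°, groundspeed=191.9 kt
Leg 3: heading=184.6°, groundspeed=195.5 kt
Leg 4: heading=50.7°, groundspeed=193.8 kt
Leg 5: heading=65.6°, groundspeed=191.7 kt
Leg 6: heading=125.7°, groundspeed=188.9 kt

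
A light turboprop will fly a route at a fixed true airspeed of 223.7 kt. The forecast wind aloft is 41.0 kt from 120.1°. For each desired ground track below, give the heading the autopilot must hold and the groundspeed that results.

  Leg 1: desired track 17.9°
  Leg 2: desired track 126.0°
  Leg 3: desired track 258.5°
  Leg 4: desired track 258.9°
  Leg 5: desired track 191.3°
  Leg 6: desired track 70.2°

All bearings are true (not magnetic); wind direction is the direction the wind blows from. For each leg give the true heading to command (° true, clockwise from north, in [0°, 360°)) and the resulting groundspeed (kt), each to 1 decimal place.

Leg 1: heading=28.2°, groundspeed=228.7 kt
Leg 2: heading=124.9°, groundspeed=182.9 kt
Leg 3: heading=251.5°, groundspeed=252.7 kt
Leg 4: heading=252.0°, groundspeed=252.9 kt
Leg 5: heading=181.3°, groundspeed=207.1 kt
Leg 6: heading=78.3°, groundspeed=195.1 kt

Leg 1: desired track 17.9°; wind correction +10.3° → command heading 28.2°, groundspeed 228.7 kt
Leg 2: desired track 126.0°; wind correction -1.1° → command heading 124.9°, groundspeed 182.9 kt
Leg 3: desired track 258.5°; wind correction -7.0° → command heading 251.5°, groundspeed 252.7 kt
Leg 4: desired track 258.9°; wind correction -6.9° → command heading 252.0°, groundspeed 252.9 kt
Leg 5: desired track 191.3°; wind correction -10.0° → command heading 181.3°, groundspeed 207.1 kt
Leg 6: desired track 70.2°; wind correction +8.1° → command heading 78.3°, groundspeed 195.1 kt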